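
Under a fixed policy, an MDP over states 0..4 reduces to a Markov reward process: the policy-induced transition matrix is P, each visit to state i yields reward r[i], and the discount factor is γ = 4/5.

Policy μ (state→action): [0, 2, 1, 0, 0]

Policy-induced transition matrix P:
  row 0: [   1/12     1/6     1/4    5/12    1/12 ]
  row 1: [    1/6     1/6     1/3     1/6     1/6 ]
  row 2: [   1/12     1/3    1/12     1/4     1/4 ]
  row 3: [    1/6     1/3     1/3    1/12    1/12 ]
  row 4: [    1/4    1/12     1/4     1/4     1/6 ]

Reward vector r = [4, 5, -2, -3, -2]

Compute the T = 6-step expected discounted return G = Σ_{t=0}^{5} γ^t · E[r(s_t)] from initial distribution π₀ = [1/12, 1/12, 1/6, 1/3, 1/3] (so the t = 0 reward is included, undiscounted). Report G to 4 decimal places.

t=0: π = [0.0833, 0.0833, 0.1667, 0.3333, 0.3333], E[r] = -1.2500, γ^t·E[r] = -1.250000, running G = -1.250000
t=1: π = [0.1736, 0.2222, 0.2569, 0.2014, 0.1458], E[r] = 0.3958, γ^t·E[r] = 0.316667, running G = -0.933333
t=2: π = [0.1429, 0.2309, 0.2425, 0.2269, 0.1568], E[r] = 0.2471, γ^t·E[r] = 0.158148, running G = -0.775185
t=3: π = [0.1476, 0.2318, 0.2477, 0.2168, 0.1561], E[r] = 0.2917, γ^t·E[r] = 0.149333, running G = -0.625852
t=4: π = [0.1467, 0.2311, 0.2461, 0.2192, 0.1569], E[r] = 0.2788, γ^t·E[r] = 0.114178, running G = -0.511674
t=5: π = [0.1470, 0.2311, 0.2465, 0.2187, 0.1567], E[r] = 0.2813, γ^t·E[r] = 0.092176, running G = -0.419498

G = -0.4195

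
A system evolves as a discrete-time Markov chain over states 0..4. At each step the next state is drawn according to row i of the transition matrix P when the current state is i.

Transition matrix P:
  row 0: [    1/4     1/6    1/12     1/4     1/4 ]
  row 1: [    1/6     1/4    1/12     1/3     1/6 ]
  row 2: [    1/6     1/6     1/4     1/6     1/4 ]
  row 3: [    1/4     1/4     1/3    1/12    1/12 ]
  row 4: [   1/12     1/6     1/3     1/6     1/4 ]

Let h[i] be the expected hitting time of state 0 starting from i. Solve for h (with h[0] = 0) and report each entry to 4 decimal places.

First-step conditioning: h[0] = 0; for i ≠ 0, h[i] = 1 + Σ_k P[i][k]·h[k].
  h[1] = 1 + 1/4·h[1] + 1/12·h[2] + 1/3·h[3] + 1/6·h[4]
  h[2] = 1 + 1/6·h[1] + 1/4·h[2] + 1/6·h[3] + 1/4·h[4]
  h[3] = 1 + 1/4·h[1] + 1/3·h[2] + 1/12·h[3] + 1/12·h[4]
  h[4] = 1 + 1/6·h[1] + 1/3·h[2] + 1/6·h[3] + 1/4·h[4]
Solving the 4×4 linear system over states ≠ 0 gives exactly h = [0, 19812/3353, 20304/3353, 18444/3353, 21996/3353] (h[0] = 0 is the target).

h = [0.0000, 5.9087, 6.0555, 5.5007, 6.5601]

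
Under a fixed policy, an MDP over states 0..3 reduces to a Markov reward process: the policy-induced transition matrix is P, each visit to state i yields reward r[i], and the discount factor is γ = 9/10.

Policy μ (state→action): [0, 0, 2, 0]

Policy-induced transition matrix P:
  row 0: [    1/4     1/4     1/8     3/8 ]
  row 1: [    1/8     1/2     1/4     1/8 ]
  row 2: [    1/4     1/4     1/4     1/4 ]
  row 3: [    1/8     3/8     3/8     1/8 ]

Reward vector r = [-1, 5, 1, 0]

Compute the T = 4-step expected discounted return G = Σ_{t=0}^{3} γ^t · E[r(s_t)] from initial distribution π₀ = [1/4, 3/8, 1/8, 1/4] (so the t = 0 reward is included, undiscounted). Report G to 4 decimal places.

t=0: π = [0.2500, 0.3750, 0.1250, 0.2500], E[r] = 1.7500, γ^t·E[r] = 1.750000, running G = 1.750000
t=1: π = [0.1719, 0.3750, 0.2500, 0.2031], E[r] = 1.9531, γ^t·E[r] = 1.757813, running G = 3.507813
t=2: π = [0.1777, 0.3691, 0.2539, 0.1992], E[r] = 1.9219, γ^t·E[r] = 1.556719, running G = 5.064531
t=3: π = [0.1790, 0.3672, 0.2527, 0.2012], E[r] = 1.9097, γ^t·E[r] = 1.392148, running G = 6.456679

G = 6.4567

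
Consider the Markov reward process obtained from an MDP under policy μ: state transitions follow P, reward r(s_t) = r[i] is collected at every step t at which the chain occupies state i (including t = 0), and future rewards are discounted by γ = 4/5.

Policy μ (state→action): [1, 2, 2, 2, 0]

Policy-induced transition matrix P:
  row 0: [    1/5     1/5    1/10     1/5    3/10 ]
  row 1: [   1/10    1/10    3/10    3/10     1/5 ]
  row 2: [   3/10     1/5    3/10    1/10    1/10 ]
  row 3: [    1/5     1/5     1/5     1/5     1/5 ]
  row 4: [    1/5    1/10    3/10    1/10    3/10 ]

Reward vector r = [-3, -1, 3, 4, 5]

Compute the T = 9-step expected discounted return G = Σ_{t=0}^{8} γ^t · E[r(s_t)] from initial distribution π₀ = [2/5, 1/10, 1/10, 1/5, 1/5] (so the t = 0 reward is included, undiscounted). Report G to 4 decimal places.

t=0: π = [0.4000, 0.1000, 0.1000, 0.2000, 0.2000], E[r] = 0.8000, γ^t·E[r] = 0.800000, running G = 0.800000
t=1: π = [0.2000, 0.1700, 0.2000, 0.1800, 0.2500], E[r] = 1.8000, γ^t·E[r] = 1.440000, running G = 2.240000
t=2: π = [0.2030, 0.1580, 0.2420, 0.1720, 0.2250], E[r] = 1.7720, γ^t·E[r] = 1.134080, running G = 3.374080
t=3: π = [0.2084, 0.1617, 0.2422, 0.1691, 0.2186], E[r] = 1.7091, γ^t·E[r] = 0.875059, running G = 4.249139
t=4: π = [0.2081, 0.1620, 0.2414, 0.1701, 0.2185], E[r] = 1.7109, γ^t·E[r] = 0.700772, running G = 4.949912
t=5: π = [0.2079, 0.1620, 0.2414, 0.1702, 0.2185], E[r] = 1.7117, γ^t·E[r] = 0.560906, running G = 5.510817
t=6: π = [0.2079, 0.1620, 0.2414, 0.1702, 0.2185], E[r] = 1.7118, γ^t·E[r] = 0.448726, running G = 5.959543
t=7: π = [0.2079, 0.1620, 0.2414, 0.1702, 0.2185], E[r] = 1.7117, γ^t·E[r] = 0.358978, running G = 6.318521
t=8: π = [0.2079, 0.1620, 0.2414, 0.1702, 0.2185], E[r] = 1.7117, γ^t·E[r] = 0.287182, running G = 6.605703

G = 6.6057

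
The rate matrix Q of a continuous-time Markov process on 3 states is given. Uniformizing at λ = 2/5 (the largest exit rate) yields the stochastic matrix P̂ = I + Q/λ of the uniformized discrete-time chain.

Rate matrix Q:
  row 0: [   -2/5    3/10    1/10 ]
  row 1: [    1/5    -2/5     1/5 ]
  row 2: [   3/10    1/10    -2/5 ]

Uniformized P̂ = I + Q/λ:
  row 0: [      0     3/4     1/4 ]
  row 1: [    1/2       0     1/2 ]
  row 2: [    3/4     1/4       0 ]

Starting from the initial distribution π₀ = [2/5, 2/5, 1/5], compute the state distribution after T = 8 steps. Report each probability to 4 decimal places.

t=0: π = [0.4000, 0.4000, 0.2000]
t=1: π = [0.3500, 0.3500, 0.3000]
t=2: π = [0.4000, 0.3375, 0.2625]
t=3: π = [0.3656, 0.3656, 0.2688]
t=4: π = [0.3844, 0.3414, 0.2742]
t=5: π = [0.3764, 0.3568, 0.2668]
t=6: π = [0.3785, 0.3490, 0.2725]
t=7: π = [0.3789, 0.3520, 0.2691]
t=8: π = [0.3778, 0.3514, 0.2707]

π = [0.3778, 0.3514, 0.2707]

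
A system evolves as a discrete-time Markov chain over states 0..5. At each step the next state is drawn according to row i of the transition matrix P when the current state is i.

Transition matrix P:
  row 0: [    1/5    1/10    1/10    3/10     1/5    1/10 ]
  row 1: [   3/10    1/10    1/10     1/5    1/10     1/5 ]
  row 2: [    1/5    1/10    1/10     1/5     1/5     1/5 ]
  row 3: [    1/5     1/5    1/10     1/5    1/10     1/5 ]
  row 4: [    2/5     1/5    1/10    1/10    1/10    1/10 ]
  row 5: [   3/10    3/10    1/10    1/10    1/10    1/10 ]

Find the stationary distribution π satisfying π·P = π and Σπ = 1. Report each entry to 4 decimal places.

Balance equations π_j = Σ_i π_i·P[i][j]:
  π_0 = 1/5·π_0 + 3/10·π_1 + 1/5·π_2 + 1/5·π_3 + 2/5·π_4 + 3/10·π_5
  π_1 = 1/10·π_0 + 1/10·π_1 + 1/10·π_2 + 1/5·π_3 + 1/5·π_4 + 3/10·π_5
  π_2 = 1/10·π_0 + 1/10·π_1 + 1/10·π_2 + 1/10·π_3 + 1/10·π_4 + 1/10·π_5
  π_3 = 3/10·π_0 + 1/5·π_1 + 1/5·π_2 + 1/5·π_3 + 1/10·π_4 + 1/10·π_5
  π_4 = 1/5·π_0 + 1/10·π_1 + 1/5·π_2 + 1/10·π_3 + 1/10·π_4 + 1/10·π_5
  normalize: π_0 + π_1 + π_2 + π_3 + π_4 + π_5 = 1
Solving the linear system gives exactly π = [1561/6050, 447/2750, 1/10, 2989/15125, 2054/15125, 4417/30250].

π = [0.2580, 0.1625, 0.1000, 0.1976, 0.1358, 0.1460]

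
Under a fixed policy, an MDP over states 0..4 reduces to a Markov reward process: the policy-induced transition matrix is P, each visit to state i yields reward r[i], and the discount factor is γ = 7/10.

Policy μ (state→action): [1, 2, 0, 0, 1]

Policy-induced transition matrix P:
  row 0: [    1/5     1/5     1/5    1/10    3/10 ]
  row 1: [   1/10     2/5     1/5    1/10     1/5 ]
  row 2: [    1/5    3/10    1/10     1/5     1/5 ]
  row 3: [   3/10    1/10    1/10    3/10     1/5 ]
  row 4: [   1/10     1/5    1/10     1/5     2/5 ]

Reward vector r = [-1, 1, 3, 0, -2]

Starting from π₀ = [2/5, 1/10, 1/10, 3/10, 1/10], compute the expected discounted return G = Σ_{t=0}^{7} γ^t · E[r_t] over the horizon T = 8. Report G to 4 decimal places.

G = -0.3232

t=0: π = [0.4000, 0.1000, 0.1000, 0.3000, 0.1000], E[r] = -0.2000, γ^t·E[r] = -0.200000, running G = -0.200000
t=1: π = [0.2100, 0.2000, 0.1500, 0.1800, 0.2600], E[r] = -0.0800, γ^t·E[r] = -0.056000, running G = -0.256000
t=2: π = [0.1720, 0.2370, 0.1410, 0.1770, 0.2730], E[r] = -0.0580, γ^t·E[r] = -0.028420, running G = -0.284420
t=3: π = [0.1667, 0.2438, 0.1409, 0.1768, 0.2718], E[r] = -0.0438, γ^t·E[r] = -0.015023, running G = -0.299443
t=4: π = [0.1661, 0.2452, 0.1411, 0.1766, 0.2710], E[r] = -0.0399, γ^t·E[r] = -0.009570, running G = -0.309014
t=5: π = [0.1660, 0.2455, 0.1411, 0.1765, 0.2708], E[r] = -0.0388, γ^t·E[r] = -0.006524, running G = -0.315538
t=6: π = [0.1660, 0.2456, 0.1412, 0.1765, 0.2708], E[r] = -0.0385, γ^t·E[r] = -0.004535, running G = -0.320073
t=7: π = [0.1660, 0.2456, 0.1412, 0.1765, 0.2708], E[r] = -0.0385, γ^t·E[r] = -0.003169, running G = -0.323242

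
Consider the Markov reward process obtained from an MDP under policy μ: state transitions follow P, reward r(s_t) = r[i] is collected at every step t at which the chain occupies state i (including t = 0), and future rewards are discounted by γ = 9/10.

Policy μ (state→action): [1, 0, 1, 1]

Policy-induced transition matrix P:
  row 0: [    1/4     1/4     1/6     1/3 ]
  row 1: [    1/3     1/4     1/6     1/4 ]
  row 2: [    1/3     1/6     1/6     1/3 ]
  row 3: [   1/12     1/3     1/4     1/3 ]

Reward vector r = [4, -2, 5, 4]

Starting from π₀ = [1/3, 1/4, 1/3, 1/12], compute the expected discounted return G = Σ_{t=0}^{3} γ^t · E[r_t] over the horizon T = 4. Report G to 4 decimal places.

G = 9.3957

t=0: π = [0.3333, 0.2500, 0.3333, 0.0833], E[r] = 2.8333, γ^t·E[r] = 2.833333, running G = 2.833333
t=1: π = [0.2847, 0.2292, 0.1736, 0.3125], E[r] = 2.7986, γ^t·E[r] = 2.518750, running G = 5.352083
t=2: π = [0.2315, 0.2616, 0.1927, 0.3142], E[r] = 2.6233, γ^t·E[r] = 2.124844, running G = 7.476927
t=3: π = [0.2355, 0.2601, 0.1929, 0.3115], E[r] = 2.6321, γ^t·E[r] = 1.918793, running G = 9.395720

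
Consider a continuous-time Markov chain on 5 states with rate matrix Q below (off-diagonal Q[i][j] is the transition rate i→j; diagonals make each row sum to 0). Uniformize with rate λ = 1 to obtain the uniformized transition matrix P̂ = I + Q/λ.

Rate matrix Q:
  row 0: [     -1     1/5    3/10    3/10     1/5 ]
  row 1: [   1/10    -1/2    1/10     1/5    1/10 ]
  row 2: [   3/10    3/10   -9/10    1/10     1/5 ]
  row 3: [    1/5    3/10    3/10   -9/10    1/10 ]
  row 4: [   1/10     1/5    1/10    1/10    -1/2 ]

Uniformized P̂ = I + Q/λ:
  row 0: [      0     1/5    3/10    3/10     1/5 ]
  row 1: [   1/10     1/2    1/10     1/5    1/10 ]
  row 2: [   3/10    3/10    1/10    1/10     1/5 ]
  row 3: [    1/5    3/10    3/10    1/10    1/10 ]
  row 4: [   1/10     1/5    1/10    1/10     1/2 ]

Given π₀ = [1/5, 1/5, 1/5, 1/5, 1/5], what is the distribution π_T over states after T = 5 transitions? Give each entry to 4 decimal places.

π = [0.1343, 0.3310, 0.1588, 0.1600, 0.2159]

t=0: π = [0.2000, 0.2000, 0.2000, 0.2000, 0.2000]
t=1: π = [0.1400, 0.3000, 0.1800, 0.1600, 0.2200]
t=2: π = [0.1380, 0.3240, 0.1600, 0.1580, 0.2200]
t=3: π = [0.1340, 0.3290, 0.1592, 0.1600, 0.2178]
t=4: π = [0.1344, 0.3306, 0.1588, 0.1597, 0.2164]
t=5: π = [0.1343, 0.3310, 0.1588, 0.1600, 0.2159]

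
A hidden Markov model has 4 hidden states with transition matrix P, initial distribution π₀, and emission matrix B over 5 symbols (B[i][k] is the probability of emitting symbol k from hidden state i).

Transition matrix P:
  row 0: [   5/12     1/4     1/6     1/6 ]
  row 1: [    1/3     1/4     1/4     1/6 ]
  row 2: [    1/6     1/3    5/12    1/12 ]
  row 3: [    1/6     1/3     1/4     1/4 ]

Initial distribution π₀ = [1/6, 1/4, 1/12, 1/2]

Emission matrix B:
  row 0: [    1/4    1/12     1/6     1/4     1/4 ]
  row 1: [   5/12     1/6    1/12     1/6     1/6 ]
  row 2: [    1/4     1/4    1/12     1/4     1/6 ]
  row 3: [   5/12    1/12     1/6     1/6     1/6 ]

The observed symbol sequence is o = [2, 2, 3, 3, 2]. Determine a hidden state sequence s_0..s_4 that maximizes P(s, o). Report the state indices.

t=0: δ = [2.778e-02, 2.083e-02, 6.944e-03, 8.333e-02]  (obs o_0=2)
t=1: δ = [2.315e-03, 2.315e-03, 1.736e-03, 3.472e-03]  ψ = [3, 3, 3, 3]  (obs o_1=2)
t=2: δ = [2.411e-04, 1.929e-04, 2.170e-04, 1.447e-04]  ψ = [0, 3, 3, 3]  (obs o_2=3)
t=3: δ = [2.512e-05, 1.206e-05, 2.261e-05, 6.698e-06]  ψ = [0, 2, 2, 0]  (obs o_3=3)
t=4: δ = [1.744e-06, 6.279e-07, 7.849e-07, 6.977e-07]  ψ = [0, 2, 2, 0]  (obs o_4=2)
backtrack: best end state = 0; path = [3, 0, 0, 0, 0]

path = [3, 0, 0, 0, 0]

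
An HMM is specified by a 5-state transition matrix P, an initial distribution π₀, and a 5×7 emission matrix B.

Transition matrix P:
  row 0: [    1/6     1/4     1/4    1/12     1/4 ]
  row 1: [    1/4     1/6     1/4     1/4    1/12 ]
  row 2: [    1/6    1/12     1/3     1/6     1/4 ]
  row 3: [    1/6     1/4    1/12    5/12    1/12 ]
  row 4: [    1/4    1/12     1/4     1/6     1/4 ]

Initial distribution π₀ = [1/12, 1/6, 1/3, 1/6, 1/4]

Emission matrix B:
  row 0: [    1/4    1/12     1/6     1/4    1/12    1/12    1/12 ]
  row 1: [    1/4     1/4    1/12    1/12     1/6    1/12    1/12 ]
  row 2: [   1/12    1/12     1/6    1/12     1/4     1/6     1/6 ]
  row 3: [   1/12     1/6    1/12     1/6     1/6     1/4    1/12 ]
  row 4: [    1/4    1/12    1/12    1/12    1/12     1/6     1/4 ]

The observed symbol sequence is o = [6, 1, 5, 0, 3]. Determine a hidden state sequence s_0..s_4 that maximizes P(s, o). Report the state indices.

t=0: δ = [6.944e-03, 1.389e-02, 5.556e-02, 1.389e-02, 6.250e-02]  (obs o_0=6)
t=1: δ = [1.302e-03, 1.302e-03, 1.543e-03, 1.736e-03, 1.302e-03]  ψ = [4, 4, 2, 4, 4]  (obs o_1=1)
t=2: δ = [2.713e-05, 3.617e-05, 8.573e-05, 1.808e-04, 6.430e-05]  ψ = [1, 3, 2, 3, 2]  (obs o_2=5)
t=3: δ = [7.535e-06, 1.130e-05, 2.381e-06, 6.279e-06, 5.358e-06]  ψ = [3, 3, 2, 3, 2]  (obs o_3=0)
t=4: δ = [7.064e-07, 1.570e-07, 2.355e-07, 4.710e-07, 1.570e-07]  ψ = [1, 0, 1, 1, 0]  (obs o_4=3)
backtrack: best end state = 0; path = [4, 3, 3, 1, 0]

path = [4, 3, 3, 1, 0]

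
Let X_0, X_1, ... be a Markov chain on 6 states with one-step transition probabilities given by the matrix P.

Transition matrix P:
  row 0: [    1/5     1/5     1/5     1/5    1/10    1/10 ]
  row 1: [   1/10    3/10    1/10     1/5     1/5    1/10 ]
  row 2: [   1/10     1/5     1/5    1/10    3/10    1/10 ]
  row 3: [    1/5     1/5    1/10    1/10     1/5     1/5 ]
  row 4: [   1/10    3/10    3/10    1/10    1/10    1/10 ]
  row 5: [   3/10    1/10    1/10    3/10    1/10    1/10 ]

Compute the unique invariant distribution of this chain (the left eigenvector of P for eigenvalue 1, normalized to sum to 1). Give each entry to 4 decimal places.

π = [0.1549, 0.2285, 0.1666, 0.1616, 0.1723, 0.1162]

Balance equations π_j = Σ_i π_i·P[i][j]:
  π_0 = 1/5·π_0 + 1/10·π_1 + 1/10·π_2 + 1/5·π_3 + 1/10·π_4 + 3/10·π_5
  π_1 = 1/5·π_0 + 3/10·π_1 + 1/5·π_2 + 1/5·π_3 + 3/10·π_4 + 1/10·π_5
  π_2 = 1/5·π_0 + 1/10·π_1 + 1/5·π_2 + 1/10·π_3 + 3/10·π_4 + 1/10·π_5
  π_3 = 1/5·π_0 + 1/5·π_1 + 1/10·π_2 + 1/10·π_3 + 1/10·π_4 + 3/10·π_5
  π_4 = 1/10·π_0 + 1/5·π_1 + 3/10·π_2 + 1/5·π_3 + 1/10·π_4 + 1/10·π_5
  normalize: π_0 + π_1 + π_2 + π_3 + π_4 + π_5 = 1
Solving the linear system gives exactly π = [2454/15845, 724/3169, 528/3169, 512/3169, 5461/31690, 3681/31690].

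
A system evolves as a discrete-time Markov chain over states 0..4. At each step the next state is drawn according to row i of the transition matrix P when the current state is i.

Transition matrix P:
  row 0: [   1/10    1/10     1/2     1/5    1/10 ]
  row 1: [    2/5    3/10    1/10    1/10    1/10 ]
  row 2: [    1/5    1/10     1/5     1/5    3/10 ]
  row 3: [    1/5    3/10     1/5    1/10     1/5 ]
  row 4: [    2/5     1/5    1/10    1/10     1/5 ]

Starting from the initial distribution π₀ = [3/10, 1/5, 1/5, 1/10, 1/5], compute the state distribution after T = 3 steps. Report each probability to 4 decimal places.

π = [0.2485, 0.1848, 0.2370, 0.1485, 0.1812]

t=0: π = [0.3000, 0.2000, 0.2000, 0.1000, 0.2000]
t=1: π = [0.2500, 0.1800, 0.2500, 0.1500, 0.1700]
t=2: π = [0.2450, 0.1830, 0.2400, 0.1500, 0.1820]
t=3: π = [0.2485, 0.1848, 0.2370, 0.1485, 0.1812]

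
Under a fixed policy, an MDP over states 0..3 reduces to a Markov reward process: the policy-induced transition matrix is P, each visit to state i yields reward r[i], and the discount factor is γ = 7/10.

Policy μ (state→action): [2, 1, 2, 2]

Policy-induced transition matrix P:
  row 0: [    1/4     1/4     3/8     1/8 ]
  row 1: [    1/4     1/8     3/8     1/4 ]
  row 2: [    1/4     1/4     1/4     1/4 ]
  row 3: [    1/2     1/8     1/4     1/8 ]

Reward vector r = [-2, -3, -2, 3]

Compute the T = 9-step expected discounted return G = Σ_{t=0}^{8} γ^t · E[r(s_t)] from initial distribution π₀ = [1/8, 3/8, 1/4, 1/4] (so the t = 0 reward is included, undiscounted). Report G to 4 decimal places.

G = -3.8256

t=0: π = [0.1250, 0.3750, 0.2500, 0.2500], E[r] = -1.1250, γ^t·E[r] = -1.125000, running G = -1.125000
t=1: π = [0.3125, 0.1719, 0.3125, 0.2031], E[r] = -1.1563, γ^t·E[r] = -0.809375, running G = -1.934375
t=2: π = [0.3008, 0.2031, 0.3105, 0.1855], E[r] = -1.2754, γ^t·E[r] = -0.624941, running G = -2.559316
t=3: π = [0.2964, 0.2014, 0.3130, 0.1892], E[r] = -1.2554, γ^t·E[r] = -0.430592, running G = -2.989909
t=4: π = [0.2973, 0.2012, 0.3122, 0.1893], E[r] = -1.2547, γ^t·E[r] = -0.301246, running G = -3.291155
t=5: π = [0.2973, 0.2012, 0.3123, 0.1892], E[r] = -1.2553, γ^t·E[r] = -0.210981, running G = -3.502136
t=6: π = [0.2973, 0.2012, 0.3123, 0.1892], E[r] = -1.2553, γ^t·E[r] = -0.147681, running G = -3.649817
t=7: π = [0.2973, 0.2012, 0.3123, 0.1892], E[r] = -1.2553, γ^t·E[r] = -0.103375, running G = -3.753192
t=8: π = [0.2973, 0.2012, 0.3123, 0.1892], E[r] = -1.2553, γ^t·E[r] = -0.072363, running G = -3.825555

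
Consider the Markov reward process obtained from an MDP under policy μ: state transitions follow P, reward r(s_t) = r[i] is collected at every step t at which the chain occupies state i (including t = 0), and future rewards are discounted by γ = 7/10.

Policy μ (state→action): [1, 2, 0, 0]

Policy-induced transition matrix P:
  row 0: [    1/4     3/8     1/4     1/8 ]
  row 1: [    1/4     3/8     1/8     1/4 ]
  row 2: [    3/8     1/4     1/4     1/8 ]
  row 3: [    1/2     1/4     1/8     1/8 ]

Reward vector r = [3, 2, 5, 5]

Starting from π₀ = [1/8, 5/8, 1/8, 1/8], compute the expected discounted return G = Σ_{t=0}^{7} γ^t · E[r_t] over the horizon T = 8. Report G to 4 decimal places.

G = 10.1008

t=0: π = [0.1250, 0.6250, 0.1250, 0.1250], E[r] = 2.8750, γ^t·E[r] = 2.875000, running G = 2.875000
t=1: π = [0.2969, 0.3438, 0.1563, 0.2031], E[r] = 3.3750, γ^t·E[r] = 2.362500, running G = 5.237500
t=2: π = [0.3203, 0.3301, 0.1816, 0.1680], E[r] = 3.3691, γ^t·E[r] = 1.650879, running G = 6.888379
t=3: π = [0.3147, 0.3313, 0.1877, 0.1663], E[r] = 3.3767, γ^t·E[r] = 1.158211, running G = 8.046590
t=4: π = [0.3150, 0.3307, 0.1878, 0.1664], E[r] = 3.3777, γ^t·E[r] = 0.810982, running G = 8.857572
t=5: π = [0.3151, 0.3307, 0.1879, 0.1663], E[r] = 3.3777, γ^t·E[r] = 0.567686, running G = 9.425258
t=6: π = [0.3151, 0.3307, 0.1879, 0.1663], E[r] = 3.3777, γ^t·E[r] = 0.397382, running G = 9.822640
t=7: π = [0.3151, 0.3307, 0.1879, 0.1663], E[r] = 3.3777, γ^t·E[r] = 0.278167, running G = 10.100807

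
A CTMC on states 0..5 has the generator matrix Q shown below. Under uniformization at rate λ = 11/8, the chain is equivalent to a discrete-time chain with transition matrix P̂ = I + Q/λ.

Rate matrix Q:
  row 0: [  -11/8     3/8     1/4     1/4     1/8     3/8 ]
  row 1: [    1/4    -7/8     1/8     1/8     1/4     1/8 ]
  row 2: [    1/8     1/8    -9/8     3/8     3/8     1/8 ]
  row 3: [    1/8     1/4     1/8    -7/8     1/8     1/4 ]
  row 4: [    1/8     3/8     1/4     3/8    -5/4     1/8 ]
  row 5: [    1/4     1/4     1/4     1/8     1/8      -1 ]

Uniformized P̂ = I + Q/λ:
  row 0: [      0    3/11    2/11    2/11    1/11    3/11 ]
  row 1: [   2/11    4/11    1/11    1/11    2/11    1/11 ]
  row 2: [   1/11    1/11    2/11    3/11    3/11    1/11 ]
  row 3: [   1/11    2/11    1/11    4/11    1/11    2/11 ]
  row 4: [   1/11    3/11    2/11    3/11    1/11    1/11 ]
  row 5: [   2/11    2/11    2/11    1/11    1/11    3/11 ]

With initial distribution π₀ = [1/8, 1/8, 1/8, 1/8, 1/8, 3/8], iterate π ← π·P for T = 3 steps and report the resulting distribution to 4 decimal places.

π = [0.1162, 0.2336, 0.1425, 0.2089, 0.1382, 0.1607]

t=0: π = [0.1250, 0.1250, 0.1250, 0.1250, 0.1250, 0.3750]
t=1: π = [0.1250, 0.2159, 0.1591, 0.1818, 0.1250, 0.1932]
t=2: π = [0.1167, 0.2293, 0.1457, 0.2035, 0.1395, 0.1653]
t=3: π = [0.1162, 0.2336, 0.1425, 0.2089, 0.1382, 0.1607]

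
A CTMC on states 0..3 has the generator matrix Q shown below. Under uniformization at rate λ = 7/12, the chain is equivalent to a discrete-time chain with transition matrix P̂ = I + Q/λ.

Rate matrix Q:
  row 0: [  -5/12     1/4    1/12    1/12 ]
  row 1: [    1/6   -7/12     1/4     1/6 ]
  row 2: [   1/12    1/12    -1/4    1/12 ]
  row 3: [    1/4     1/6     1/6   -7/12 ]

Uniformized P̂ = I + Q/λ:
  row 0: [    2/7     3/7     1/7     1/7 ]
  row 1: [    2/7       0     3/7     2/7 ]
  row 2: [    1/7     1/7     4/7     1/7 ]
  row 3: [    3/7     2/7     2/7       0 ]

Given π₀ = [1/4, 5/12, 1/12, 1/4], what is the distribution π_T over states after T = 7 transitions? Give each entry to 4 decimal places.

π = [0.2514, 0.2067, 0.3910, 0.1509]

t=0: π = [0.2500, 0.4167, 0.0833, 0.2500]
t=1: π = [0.3095, 0.1905, 0.3333, 0.1667]
t=2: π = [0.2619, 0.2279, 0.3639, 0.1463]
t=3: π = [0.2546, 0.2060, 0.3848, 0.1545]
t=4: π = [0.2528, 0.2082, 0.3887, 0.1502]
t=5: π = [0.2516, 0.2068, 0.3904, 0.1511]
t=6: π = [0.2515, 0.2068, 0.3909, 0.1508]
t=7: π = [0.2514, 0.2067, 0.3910, 0.1509]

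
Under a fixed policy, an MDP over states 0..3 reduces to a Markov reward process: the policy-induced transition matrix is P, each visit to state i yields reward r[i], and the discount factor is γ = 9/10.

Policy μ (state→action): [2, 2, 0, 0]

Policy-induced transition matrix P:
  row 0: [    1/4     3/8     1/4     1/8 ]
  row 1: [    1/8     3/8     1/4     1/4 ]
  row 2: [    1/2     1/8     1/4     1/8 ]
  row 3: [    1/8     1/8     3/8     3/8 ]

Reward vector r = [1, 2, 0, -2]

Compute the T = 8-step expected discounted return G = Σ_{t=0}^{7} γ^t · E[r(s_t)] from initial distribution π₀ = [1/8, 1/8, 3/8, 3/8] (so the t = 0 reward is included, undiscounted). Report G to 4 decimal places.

t=0: π = [0.1250, 0.1250, 0.3750, 0.3750], E[r] = -0.3750, γ^t·E[r] = -0.375000, running G = -0.375000
t=1: π = [0.2813, 0.1875, 0.2969, 0.2344], E[r] = 0.1875, γ^t·E[r] = 0.168750, running G = -0.206250
t=2: π = [0.2715, 0.2422, 0.2793, 0.2070], E[r] = 0.3418, γ^t·E[r] = 0.276855, running G = 0.070605
t=3: π = [0.2637, 0.2534, 0.2759, 0.2070], E[r] = 0.3564, γ^t·E[r] = 0.259849, running G = 0.330454
t=4: π = [0.2614, 0.2543, 0.2759, 0.2084], E[r] = 0.3531, γ^t·E[r] = 0.231661, running G = 0.562115
t=5: π = [0.2611, 0.2539, 0.2761, 0.2089], E[r] = 0.3512, γ^t·E[r] = 0.207373, running G = 0.769489
t=6: π = [0.2612, 0.2538, 0.2761, 0.2090], E[r] = 0.3508, γ^t·E[r] = 0.186409, running G = 0.955898
t=7: π = [0.2612, 0.2537, 0.2761, 0.2090], E[r] = 0.3507, γ^t·E[r] = 0.167752, running G = 1.123649

G = 1.1236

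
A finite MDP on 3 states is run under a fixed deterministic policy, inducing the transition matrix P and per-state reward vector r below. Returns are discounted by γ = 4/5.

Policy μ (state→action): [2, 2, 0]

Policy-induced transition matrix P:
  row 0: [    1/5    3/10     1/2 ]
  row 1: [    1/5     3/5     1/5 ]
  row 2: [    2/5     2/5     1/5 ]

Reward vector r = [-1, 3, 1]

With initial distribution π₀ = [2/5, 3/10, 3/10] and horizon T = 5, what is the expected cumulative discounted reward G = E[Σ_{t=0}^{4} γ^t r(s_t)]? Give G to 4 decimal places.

G = 4.0539

t=0: π = [0.4000, 0.3000, 0.3000], E[r] = 0.8000, γ^t·E[r] = 0.800000, running G = 0.800000
t=1: π = [0.2600, 0.4200, 0.3200], E[r] = 1.3200, γ^t·E[r] = 1.056000, running G = 1.856000
t=2: π = [0.2640, 0.4580, 0.2780], E[r] = 1.3880, γ^t·E[r] = 0.888320, running G = 2.744320
t=3: π = [0.2556, 0.4652, 0.2792], E[r] = 1.4192, γ^t·E[r] = 0.726630, running G = 3.470950
t=4: π = [0.2558, 0.4675, 0.2767], E[r] = 1.4233, γ^t·E[r] = 0.582975, running G = 4.053926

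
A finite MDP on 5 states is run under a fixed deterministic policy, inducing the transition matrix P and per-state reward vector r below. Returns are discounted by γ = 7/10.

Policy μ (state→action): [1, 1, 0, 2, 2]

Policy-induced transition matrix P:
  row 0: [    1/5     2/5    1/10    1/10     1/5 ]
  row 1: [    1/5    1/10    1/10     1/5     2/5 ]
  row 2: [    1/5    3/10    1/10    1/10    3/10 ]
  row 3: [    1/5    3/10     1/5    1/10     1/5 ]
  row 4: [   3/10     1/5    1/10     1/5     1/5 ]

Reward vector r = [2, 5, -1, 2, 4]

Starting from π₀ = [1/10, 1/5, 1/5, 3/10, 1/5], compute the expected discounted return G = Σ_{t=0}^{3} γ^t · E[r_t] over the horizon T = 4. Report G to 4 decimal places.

t=0: π = [0.1000, 0.2000, 0.2000, 0.3000, 0.2000], E[r] = 2.4000, γ^t·E[r] = 2.400000, running G = 2.400000
t=1: π = [0.2200, 0.2500, 0.1300, 0.1400, 0.2600], E[r] = 2.8800, γ^t·E[r] = 2.016000, running G = 4.416000
t=2: π = [0.2260, 0.2460, 0.1140, 0.1510, 0.2630], E[r] = 2.9220, γ^t·E[r] = 1.431780, running G = 5.847780
t=3: π = [0.2263, 0.2471, 0.1151, 0.1509, 0.2606], E[r] = 2.9172, γ^t·E[r] = 1.000600, running G = 6.848380

G = 6.8484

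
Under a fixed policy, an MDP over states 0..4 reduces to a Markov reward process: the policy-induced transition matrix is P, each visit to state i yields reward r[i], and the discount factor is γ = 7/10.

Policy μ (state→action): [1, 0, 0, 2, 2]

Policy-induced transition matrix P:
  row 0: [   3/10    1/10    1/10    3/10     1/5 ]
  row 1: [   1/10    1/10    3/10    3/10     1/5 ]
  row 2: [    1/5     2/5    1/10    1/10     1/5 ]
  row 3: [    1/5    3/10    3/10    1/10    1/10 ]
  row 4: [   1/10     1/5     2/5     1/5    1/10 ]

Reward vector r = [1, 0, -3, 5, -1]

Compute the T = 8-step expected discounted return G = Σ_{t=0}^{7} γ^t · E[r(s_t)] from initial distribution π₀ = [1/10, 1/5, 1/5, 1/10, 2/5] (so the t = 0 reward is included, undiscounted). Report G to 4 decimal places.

G = 0.1319

t=0: π = [0.1000, 0.2000, 0.2000, 0.1000, 0.4000], E[r] = -0.4000, γ^t·E[r] = -0.400000, running G = -0.400000
t=1: π = [0.1500, 0.2200, 0.2800, 0.2000, 0.1500], E[r] = 0.1600, γ^t·E[r] = 0.112000, running G = -0.288000
t=2: π = [0.1780, 0.2390, 0.2290, 0.1890, 0.1650], E[r] = 0.2710, γ^t·E[r] = 0.132790, running G = -0.155210
t=3: π = [0.1774, 0.2230, 0.2351, 0.1999, 0.1646], E[r] = 0.3070, γ^t·E[r] = 0.105301, running G = -0.049909
t=4: π = [0.1790, 0.2270, 0.2340, 0.1965, 0.1636], E[r] = 0.2963, γ^t·E[r] = 0.071130, running G = 0.021221
t=5: π = [0.1788, 0.2259, 0.2338, 0.1975, 0.1640], E[r] = 0.3013, γ^t·E[r] = 0.050636, running G = 0.071857
t=6: π = [0.1789, 0.2260, 0.2339, 0.1973, 0.1638], E[r] = 0.3001, γ^t·E[r] = 0.035308, running G = 0.107165
t=7: π = [0.1789, 0.2260, 0.2338, 0.1974, 0.1639], E[r] = 0.3004, γ^t·E[r] = 0.024739, running G = 0.131904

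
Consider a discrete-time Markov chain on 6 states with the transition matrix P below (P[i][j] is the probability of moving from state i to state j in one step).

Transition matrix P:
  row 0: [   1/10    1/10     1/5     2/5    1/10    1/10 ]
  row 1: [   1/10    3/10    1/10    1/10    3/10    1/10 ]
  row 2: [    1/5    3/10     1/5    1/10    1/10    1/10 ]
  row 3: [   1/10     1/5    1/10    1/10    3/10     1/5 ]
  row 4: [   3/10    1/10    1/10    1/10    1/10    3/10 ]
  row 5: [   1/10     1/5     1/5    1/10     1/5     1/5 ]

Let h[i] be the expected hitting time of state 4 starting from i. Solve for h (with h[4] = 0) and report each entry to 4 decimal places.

h = [5.1833, 4.2178, 5.2623, 4.2762, 0.0000, 4.8025]

First-step conditioning: h[4] = 0; for i ≠ 4, h[i] = 1 + Σ_k P[i][k]·h[k].
  h[0] = 1 + 1/10·h[0] + 1/10·h[1] + 1/5·h[2] + 2/5·h[3] + 1/10·h[5]
  h[1] = 1 + 1/10·h[0] + 3/10·h[1] + 1/10·h[2] + 1/10·h[3] + 1/10·h[5]
  h[2] = 1 + 1/5·h[0] + 3/10·h[1] + 1/5·h[2] + 1/10·h[3] + 1/10·h[5]
  h[3] = 1 + 1/10·h[0] + 1/5·h[1] + 1/10·h[2] + 1/10·h[3] + 1/5·h[5]
  h[5] = 1 + 1/10·h[0] + 1/5·h[1] + 1/5·h[2] + 1/10·h[3] + 1/5·h[5]
Solving the 5×5 linear system over states ≠ 4 gives exactly h = [4100/791, 13345/3164, 8325/1582, 6765/1582, 0, 15195/3164] (h[4] = 0 is the target).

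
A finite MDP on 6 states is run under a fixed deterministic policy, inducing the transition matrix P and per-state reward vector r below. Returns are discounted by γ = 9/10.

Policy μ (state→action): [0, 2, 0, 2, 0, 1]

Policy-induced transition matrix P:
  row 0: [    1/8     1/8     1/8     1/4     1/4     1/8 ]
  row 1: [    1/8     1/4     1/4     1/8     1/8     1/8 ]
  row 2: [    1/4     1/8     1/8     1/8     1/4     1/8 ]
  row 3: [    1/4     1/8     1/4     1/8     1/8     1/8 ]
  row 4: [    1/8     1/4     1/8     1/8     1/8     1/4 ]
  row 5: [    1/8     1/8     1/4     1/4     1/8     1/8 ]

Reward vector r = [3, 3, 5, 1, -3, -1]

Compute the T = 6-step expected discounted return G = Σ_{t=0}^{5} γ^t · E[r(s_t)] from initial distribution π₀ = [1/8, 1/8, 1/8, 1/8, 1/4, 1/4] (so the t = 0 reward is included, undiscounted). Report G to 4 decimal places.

G = 5.8498

t=0: π = [0.1250, 0.1250, 0.1250, 0.1250, 0.2500, 0.2500], E[r] = 0.5000, γ^t·E[r] = 0.500000, running G = 0.500000
t=1: π = [0.1563, 0.1719, 0.1875, 0.1719, 0.1563, 0.1563], E[r] = 1.4688, γ^t·E[r] = 1.321875, running G = 1.821875
t=2: π = [0.1699, 0.1660, 0.1875, 0.1641, 0.1680, 0.1445], E[r] = 1.4609, γ^t·E[r] = 1.183359, running G = 3.005234
t=3: π = [0.1689, 0.1667, 0.1843, 0.1643, 0.1697, 0.1460], E[r] = 1.4380, γ^t·E[r] = 1.048293, running G = 4.053528
t=4: π = [0.1686, 0.1671, 0.1846, 0.1644, 0.1692, 0.1462], E[r] = 1.4407, γ^t·E[r] = 0.945266, running G = 4.998794
t=5: π = [0.1686, 0.1670, 0.1847, 0.1643, 0.1692, 0.1461], E[r] = 1.4412, γ^t·E[r] = 0.851028, running G = 5.849822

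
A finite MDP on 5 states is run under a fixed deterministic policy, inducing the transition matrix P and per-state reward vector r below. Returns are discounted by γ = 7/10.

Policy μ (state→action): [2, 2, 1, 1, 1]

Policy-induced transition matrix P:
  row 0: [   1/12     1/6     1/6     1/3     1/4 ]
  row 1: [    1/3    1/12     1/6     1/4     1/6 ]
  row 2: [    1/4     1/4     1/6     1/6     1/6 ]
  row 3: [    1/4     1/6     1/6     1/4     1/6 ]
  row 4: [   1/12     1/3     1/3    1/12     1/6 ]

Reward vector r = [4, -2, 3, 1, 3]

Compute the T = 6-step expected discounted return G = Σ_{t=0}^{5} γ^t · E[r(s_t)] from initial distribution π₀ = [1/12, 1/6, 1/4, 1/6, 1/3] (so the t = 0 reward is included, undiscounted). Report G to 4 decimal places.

G = 5.3111

t=0: π = [0.0833, 0.1667, 0.2500, 0.1667, 0.3333], E[r] = 1.9167, γ^t·E[r] = 1.916667, running G = 1.916667
t=1: π = [0.1944, 0.2292, 0.2222, 0.1806, 0.1736], E[r] = 1.6875, γ^t·E[r] = 1.181250, running G = 3.097917
t=2: π = [0.2078, 0.1950, 0.1956, 0.2188, 0.1829], E[r] = 1.7951, γ^t·E[r] = 0.879618, running G = 3.977535
t=3: π = [0.2011, 0.1972, 0.1971, 0.2205, 0.1840], E[r] = 1.7741, γ^t·E[r] = 0.608521, running G = 4.586055
t=4: π = [0.2022, 0.1973, 0.1973, 0.2197, 0.1834], E[r] = 1.7763, γ^t·E[r] = 0.426484, running G = 5.012539
t=5: π = [0.2022, 0.1972, 0.1972, 0.2198, 0.1835], E[r] = 1.7763, γ^t·E[r] = 0.298542, running G = 5.311081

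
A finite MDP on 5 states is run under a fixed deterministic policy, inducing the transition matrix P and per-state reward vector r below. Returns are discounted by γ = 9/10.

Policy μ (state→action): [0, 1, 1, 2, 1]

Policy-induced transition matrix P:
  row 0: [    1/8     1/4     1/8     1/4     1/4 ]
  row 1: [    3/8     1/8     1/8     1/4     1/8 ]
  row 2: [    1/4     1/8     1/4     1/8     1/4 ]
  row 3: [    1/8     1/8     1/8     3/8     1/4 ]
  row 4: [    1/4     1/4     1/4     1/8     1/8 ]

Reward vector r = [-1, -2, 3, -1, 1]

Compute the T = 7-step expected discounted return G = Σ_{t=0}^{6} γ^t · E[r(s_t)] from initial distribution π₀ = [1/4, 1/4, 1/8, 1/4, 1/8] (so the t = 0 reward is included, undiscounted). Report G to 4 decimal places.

t=0: π = [0.2500, 0.2500, 0.1250, 0.2500, 0.1250], E[r] = -0.5000, γ^t·E[r] = -0.500000, running G = -0.500000
t=1: π = [0.2188, 0.1719, 0.1563, 0.2500, 0.2031], E[r] = -0.1406, γ^t·E[r] = -0.126563, running G = -0.626563
t=2: π = [0.2129, 0.1777, 0.1699, 0.2363, 0.2031], E[r] = -0.0918, γ^t·E[r] = -0.074355, running G = -0.700918
t=3: π = [0.2161, 0.1770, 0.1716, 0.2329, 0.2024], E[r] = -0.0857, γ^t·E[r] = -0.062470, running G = -0.763388
t=4: π = [0.2160, 0.1773, 0.1718, 0.2324, 0.2026], E[r] = -0.0851, γ^t·E[r] = -0.055863, running G = -0.819251
t=5: π = [0.2161, 0.1773, 0.1718, 0.2323, 0.2025], E[r] = -0.0851, γ^t·E[r] = -0.050268, running G = -0.869519
t=6: π = [0.2161, 0.1773, 0.1718, 0.2322, 0.2025], E[r] = -0.0851, γ^t·E[r] = -0.045244, running G = -0.914764

G = -0.9148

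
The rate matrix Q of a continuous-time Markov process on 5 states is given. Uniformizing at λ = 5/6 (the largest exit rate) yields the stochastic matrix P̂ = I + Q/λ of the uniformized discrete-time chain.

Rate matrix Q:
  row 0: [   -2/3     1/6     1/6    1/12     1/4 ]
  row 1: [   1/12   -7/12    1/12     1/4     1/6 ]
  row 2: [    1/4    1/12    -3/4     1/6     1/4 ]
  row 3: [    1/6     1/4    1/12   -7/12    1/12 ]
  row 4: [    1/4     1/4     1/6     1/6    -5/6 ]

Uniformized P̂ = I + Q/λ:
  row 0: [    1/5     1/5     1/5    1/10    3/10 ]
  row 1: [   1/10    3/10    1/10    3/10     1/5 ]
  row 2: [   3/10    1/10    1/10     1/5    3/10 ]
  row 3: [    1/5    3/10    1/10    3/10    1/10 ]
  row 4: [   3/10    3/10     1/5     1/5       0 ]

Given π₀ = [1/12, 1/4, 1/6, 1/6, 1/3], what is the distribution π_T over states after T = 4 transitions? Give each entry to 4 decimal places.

t=0: π = [0.0833, 0.2500, 0.1667, 0.1667, 0.3333]
t=1: π = [0.2250, 0.2583, 0.1417, 0.2333, 0.1417]
t=2: π = [0.2025, 0.2492, 0.1367, 0.2267, 0.1850]
t=3: π = [0.2073, 0.2524, 0.1388, 0.2273, 0.1743]
t=4: π = [0.2061, 0.2515, 0.1382, 0.2273, 0.1770]

π = [0.2061, 0.2515, 0.1382, 0.2273, 0.1770]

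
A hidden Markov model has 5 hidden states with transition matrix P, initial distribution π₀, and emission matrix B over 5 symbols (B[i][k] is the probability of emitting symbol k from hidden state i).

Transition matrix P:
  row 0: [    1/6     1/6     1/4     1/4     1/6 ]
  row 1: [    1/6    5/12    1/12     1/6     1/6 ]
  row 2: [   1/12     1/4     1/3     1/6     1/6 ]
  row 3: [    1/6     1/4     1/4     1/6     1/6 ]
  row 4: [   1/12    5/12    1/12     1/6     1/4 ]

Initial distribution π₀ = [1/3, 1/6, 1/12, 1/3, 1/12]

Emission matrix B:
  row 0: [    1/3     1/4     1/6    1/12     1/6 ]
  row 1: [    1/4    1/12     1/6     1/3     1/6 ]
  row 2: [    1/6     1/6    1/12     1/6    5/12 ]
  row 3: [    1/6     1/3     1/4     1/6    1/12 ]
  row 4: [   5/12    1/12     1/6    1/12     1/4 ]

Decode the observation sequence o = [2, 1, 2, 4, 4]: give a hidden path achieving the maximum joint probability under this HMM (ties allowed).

path = [3, 0, 3, 2, 2]

t=0: δ = [5.556e-02, 2.778e-02, 6.944e-03, 8.333e-02, 1.389e-02]  (obs o_0=2)
t=1: δ = [3.472e-03, 1.736e-03, 3.472e-03, 4.630e-03, 1.157e-03]  ψ = [3, 3, 3, 0, 3]  (obs o_1=1)
t=2: δ = [1.286e-04, 1.929e-04, 9.645e-05, 2.170e-04, 1.286e-04]  ψ = [3, 3, 2, 0, 3]  (obs o_2=2)
t=3: δ = [6.028e-06, 1.340e-05, 2.261e-05, 3.014e-06, 9.042e-06]  ψ = [3, 1, 3, 3, 3]  (obs o_3=4)
t=4: δ = [3.721e-07, 9.419e-07, 3.140e-06, 3.140e-07, 9.419e-07]  ψ = [1, 2, 2, 2, 2]  (obs o_4=4)
backtrack: best end state = 2; path = [3, 0, 3, 2, 2]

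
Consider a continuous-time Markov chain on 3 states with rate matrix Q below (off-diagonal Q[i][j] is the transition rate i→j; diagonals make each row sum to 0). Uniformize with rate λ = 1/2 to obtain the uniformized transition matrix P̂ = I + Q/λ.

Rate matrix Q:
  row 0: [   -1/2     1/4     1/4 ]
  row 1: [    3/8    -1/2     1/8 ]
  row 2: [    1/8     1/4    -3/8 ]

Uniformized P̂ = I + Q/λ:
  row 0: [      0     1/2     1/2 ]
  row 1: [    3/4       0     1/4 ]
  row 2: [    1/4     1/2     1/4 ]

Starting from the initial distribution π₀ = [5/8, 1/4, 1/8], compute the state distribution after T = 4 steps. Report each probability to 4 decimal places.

π = [0.3442, 0.3281, 0.3276]

t=0: π = [0.6250, 0.2500, 0.1250]
t=1: π = [0.2188, 0.3750, 0.4063]
t=2: π = [0.3828, 0.3125, 0.3047]
t=3: π = [0.3105, 0.3438, 0.3457]
t=4: π = [0.3442, 0.3281, 0.3276]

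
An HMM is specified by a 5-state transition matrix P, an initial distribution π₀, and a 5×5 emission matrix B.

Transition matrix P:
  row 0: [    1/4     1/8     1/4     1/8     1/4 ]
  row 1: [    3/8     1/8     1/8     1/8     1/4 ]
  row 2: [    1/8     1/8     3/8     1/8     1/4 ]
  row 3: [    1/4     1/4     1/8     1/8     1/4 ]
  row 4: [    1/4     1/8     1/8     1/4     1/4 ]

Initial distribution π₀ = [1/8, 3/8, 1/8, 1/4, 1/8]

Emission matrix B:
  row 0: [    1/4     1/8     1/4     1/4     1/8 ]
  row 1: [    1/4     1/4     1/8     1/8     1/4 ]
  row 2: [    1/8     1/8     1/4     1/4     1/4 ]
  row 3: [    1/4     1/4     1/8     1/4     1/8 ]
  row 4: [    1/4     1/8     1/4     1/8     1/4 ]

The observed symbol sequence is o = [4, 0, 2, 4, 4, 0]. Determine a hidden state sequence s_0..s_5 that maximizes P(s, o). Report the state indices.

t=0: δ = [1.562e-02, 9.375e-02, 3.125e-02, 3.125e-02, 3.125e-02]  (obs o_0=4)
t=1: δ = [8.789e-03, 2.930e-03, 1.465e-03, 2.930e-03, 5.859e-03]  ψ = [1, 1, 1, 1, 1]  (obs o_1=0)
t=2: δ = [5.493e-04, 1.373e-04, 5.493e-04, 1.831e-04, 5.493e-04]  ψ = [0, 0, 0, 4, 0]  (obs o_2=2)
t=3: δ = [1.717e-05, 1.717e-05, 5.150e-05, 1.717e-05, 3.433e-05]  ψ = [0, 0, 2, 4, 0]  (obs o_3=4)
t=4: δ = [1.073e-06, 1.609e-06, 4.828e-06, 1.073e-06, 3.219e-06]  ψ = [4, 2, 2, 4, 2]  (obs o_4=4)
t=5: δ = [2.012e-07, 1.509e-07, 2.263e-07, 2.012e-07, 3.017e-07]  ψ = [4, 2, 2, 4, 2]  (obs o_5=0)
backtrack: best end state = 4; path = [1, 0, 2, 2, 2, 4]

path = [1, 0, 2, 2, 2, 4]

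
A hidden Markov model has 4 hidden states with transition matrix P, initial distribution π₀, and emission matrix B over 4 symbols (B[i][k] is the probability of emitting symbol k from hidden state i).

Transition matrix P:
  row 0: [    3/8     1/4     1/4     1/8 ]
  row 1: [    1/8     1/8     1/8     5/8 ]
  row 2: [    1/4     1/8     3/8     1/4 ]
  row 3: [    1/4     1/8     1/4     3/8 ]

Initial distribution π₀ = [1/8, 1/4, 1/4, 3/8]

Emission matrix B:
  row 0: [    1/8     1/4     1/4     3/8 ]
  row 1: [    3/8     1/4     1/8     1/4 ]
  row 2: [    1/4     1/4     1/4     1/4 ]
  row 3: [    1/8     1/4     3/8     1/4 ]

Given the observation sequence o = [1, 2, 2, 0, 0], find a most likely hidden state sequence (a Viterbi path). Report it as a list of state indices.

path = [1, 3, 3, 2, 2]

t=0: δ = [3.125e-02, 6.250e-02, 6.250e-02, 9.375e-02]  (obs o_0=1)
t=1: δ = [5.859e-03, 1.465e-03, 5.859e-03, 1.465e-02]  ψ = [3, 3, 2, 1]  (obs o_1=2)
t=2: δ = [9.155e-04, 2.289e-04, 9.155e-04, 2.060e-03]  ψ = [3, 3, 3, 3]  (obs o_2=2)
t=3: δ = [6.437e-05, 9.656e-05, 1.287e-04, 9.656e-05]  ψ = [3, 3, 3, 3]  (obs o_3=0)
t=4: δ = [4.023e-06, 6.035e-06, 1.207e-05, 7.544e-06]  ψ = [2, 0, 2, 1]  (obs o_4=0)
backtrack: best end state = 2; path = [1, 3, 3, 2, 2]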